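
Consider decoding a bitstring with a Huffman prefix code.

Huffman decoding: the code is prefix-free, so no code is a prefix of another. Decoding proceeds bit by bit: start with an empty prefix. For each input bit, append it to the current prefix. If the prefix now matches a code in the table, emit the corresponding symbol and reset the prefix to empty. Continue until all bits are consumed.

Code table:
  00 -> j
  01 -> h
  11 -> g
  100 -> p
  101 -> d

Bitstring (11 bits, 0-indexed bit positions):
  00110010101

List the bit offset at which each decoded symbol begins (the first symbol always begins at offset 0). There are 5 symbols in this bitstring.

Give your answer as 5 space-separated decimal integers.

Bit 0: prefix='0' (no match yet)
Bit 1: prefix='00' -> emit 'j', reset
Bit 2: prefix='1' (no match yet)
Bit 3: prefix='11' -> emit 'g', reset
Bit 4: prefix='0' (no match yet)
Bit 5: prefix='00' -> emit 'j', reset
Bit 6: prefix='1' (no match yet)
Bit 7: prefix='10' (no match yet)
Bit 8: prefix='101' -> emit 'd', reset
Bit 9: prefix='0' (no match yet)
Bit 10: prefix='01' -> emit 'h', reset

Answer: 0 2 4 6 9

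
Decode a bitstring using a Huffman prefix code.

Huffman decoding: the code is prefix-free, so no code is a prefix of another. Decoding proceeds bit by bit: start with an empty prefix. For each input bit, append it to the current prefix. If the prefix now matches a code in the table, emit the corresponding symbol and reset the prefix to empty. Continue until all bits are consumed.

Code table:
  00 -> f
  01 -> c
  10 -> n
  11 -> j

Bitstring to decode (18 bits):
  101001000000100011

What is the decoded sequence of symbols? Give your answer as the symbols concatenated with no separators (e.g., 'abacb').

Bit 0: prefix='1' (no match yet)
Bit 1: prefix='10' -> emit 'n', reset
Bit 2: prefix='1' (no match yet)
Bit 3: prefix='10' -> emit 'n', reset
Bit 4: prefix='0' (no match yet)
Bit 5: prefix='01' -> emit 'c', reset
Bit 6: prefix='0' (no match yet)
Bit 7: prefix='00' -> emit 'f', reset
Bit 8: prefix='0' (no match yet)
Bit 9: prefix='00' -> emit 'f', reset
Bit 10: prefix='0' (no match yet)
Bit 11: prefix='00' -> emit 'f', reset
Bit 12: prefix='1' (no match yet)
Bit 13: prefix='10' -> emit 'n', reset
Bit 14: prefix='0' (no match yet)
Bit 15: prefix='00' -> emit 'f', reset
Bit 16: prefix='1' (no match yet)
Bit 17: prefix='11' -> emit 'j', reset

Answer: nncfffnfj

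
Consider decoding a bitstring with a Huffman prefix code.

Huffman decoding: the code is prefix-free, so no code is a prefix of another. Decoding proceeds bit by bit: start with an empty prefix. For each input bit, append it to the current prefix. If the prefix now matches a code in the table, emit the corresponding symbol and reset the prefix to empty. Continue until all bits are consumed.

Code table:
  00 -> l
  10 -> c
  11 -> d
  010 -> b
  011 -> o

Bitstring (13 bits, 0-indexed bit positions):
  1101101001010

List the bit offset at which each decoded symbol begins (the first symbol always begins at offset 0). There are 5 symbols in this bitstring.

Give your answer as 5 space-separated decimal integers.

Answer: 0 2 5 8 11

Derivation:
Bit 0: prefix='1' (no match yet)
Bit 1: prefix='11' -> emit 'd', reset
Bit 2: prefix='0' (no match yet)
Bit 3: prefix='01' (no match yet)
Bit 4: prefix='011' -> emit 'o', reset
Bit 5: prefix='0' (no match yet)
Bit 6: prefix='01' (no match yet)
Bit 7: prefix='010' -> emit 'b', reset
Bit 8: prefix='0' (no match yet)
Bit 9: prefix='01' (no match yet)
Bit 10: prefix='010' -> emit 'b', reset
Bit 11: prefix='1' (no match yet)
Bit 12: prefix='10' -> emit 'c', reset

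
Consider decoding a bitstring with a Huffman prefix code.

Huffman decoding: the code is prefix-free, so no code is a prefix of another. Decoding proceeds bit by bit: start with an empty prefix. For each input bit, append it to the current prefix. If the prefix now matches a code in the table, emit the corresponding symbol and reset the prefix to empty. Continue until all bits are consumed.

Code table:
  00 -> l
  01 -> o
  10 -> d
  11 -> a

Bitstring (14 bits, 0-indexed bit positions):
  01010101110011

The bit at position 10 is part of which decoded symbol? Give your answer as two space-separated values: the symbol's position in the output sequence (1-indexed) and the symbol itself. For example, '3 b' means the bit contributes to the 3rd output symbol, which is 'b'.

Bit 0: prefix='0' (no match yet)
Bit 1: prefix='01' -> emit 'o', reset
Bit 2: prefix='0' (no match yet)
Bit 3: prefix='01' -> emit 'o', reset
Bit 4: prefix='0' (no match yet)
Bit 5: prefix='01' -> emit 'o', reset
Bit 6: prefix='0' (no match yet)
Bit 7: prefix='01' -> emit 'o', reset
Bit 8: prefix='1' (no match yet)
Bit 9: prefix='11' -> emit 'a', reset
Bit 10: prefix='0' (no match yet)
Bit 11: prefix='00' -> emit 'l', reset
Bit 12: prefix='1' (no match yet)
Bit 13: prefix='11' -> emit 'a', reset

Answer: 6 l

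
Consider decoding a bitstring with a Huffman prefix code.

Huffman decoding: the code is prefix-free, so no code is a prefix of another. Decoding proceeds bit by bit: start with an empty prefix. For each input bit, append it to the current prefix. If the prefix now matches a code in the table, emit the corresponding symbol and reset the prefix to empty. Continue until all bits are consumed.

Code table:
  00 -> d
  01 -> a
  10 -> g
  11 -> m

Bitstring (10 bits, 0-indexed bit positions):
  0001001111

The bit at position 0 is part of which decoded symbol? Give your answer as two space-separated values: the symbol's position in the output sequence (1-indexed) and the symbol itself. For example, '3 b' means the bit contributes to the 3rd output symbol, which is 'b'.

Bit 0: prefix='0' (no match yet)
Bit 1: prefix='00' -> emit 'd', reset
Bit 2: prefix='0' (no match yet)
Bit 3: prefix='01' -> emit 'a', reset
Bit 4: prefix='0' (no match yet)

Answer: 1 d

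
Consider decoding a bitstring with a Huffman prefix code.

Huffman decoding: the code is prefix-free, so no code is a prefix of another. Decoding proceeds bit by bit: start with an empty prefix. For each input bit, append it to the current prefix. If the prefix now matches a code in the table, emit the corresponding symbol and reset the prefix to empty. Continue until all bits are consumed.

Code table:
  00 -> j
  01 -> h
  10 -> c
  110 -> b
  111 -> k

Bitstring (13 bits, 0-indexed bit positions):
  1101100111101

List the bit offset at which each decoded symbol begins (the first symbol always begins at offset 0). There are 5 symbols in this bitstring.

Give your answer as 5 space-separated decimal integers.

Answer: 0 3 6 8 11

Derivation:
Bit 0: prefix='1' (no match yet)
Bit 1: prefix='11' (no match yet)
Bit 2: prefix='110' -> emit 'b', reset
Bit 3: prefix='1' (no match yet)
Bit 4: prefix='11' (no match yet)
Bit 5: prefix='110' -> emit 'b', reset
Bit 6: prefix='0' (no match yet)
Bit 7: prefix='01' -> emit 'h', reset
Bit 8: prefix='1' (no match yet)
Bit 9: prefix='11' (no match yet)
Bit 10: prefix='111' -> emit 'k', reset
Bit 11: prefix='0' (no match yet)
Bit 12: prefix='01' -> emit 'h', reset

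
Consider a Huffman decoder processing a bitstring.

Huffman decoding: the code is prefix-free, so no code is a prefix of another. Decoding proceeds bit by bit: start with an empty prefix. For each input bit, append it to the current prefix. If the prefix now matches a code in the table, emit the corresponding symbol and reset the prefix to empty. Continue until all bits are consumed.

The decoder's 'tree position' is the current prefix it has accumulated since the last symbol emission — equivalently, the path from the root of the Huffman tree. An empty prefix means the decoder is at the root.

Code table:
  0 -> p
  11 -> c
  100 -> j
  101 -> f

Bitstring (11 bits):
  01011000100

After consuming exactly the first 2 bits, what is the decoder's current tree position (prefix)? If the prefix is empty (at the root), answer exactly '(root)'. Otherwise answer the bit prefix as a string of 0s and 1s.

Answer: 1

Derivation:
Bit 0: prefix='0' -> emit 'p', reset
Bit 1: prefix='1' (no match yet)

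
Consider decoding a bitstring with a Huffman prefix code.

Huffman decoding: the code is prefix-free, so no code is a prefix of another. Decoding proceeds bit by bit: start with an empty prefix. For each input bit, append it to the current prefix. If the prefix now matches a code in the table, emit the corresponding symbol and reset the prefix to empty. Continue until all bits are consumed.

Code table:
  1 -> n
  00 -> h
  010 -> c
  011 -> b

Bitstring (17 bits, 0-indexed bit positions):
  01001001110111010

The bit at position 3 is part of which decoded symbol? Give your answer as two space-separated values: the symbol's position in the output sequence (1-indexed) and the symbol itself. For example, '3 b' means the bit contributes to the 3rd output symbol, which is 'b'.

Answer: 2 c

Derivation:
Bit 0: prefix='0' (no match yet)
Bit 1: prefix='01' (no match yet)
Bit 2: prefix='010' -> emit 'c', reset
Bit 3: prefix='0' (no match yet)
Bit 4: prefix='01' (no match yet)
Bit 5: prefix='010' -> emit 'c', reset
Bit 6: prefix='0' (no match yet)
Bit 7: prefix='01' (no match yet)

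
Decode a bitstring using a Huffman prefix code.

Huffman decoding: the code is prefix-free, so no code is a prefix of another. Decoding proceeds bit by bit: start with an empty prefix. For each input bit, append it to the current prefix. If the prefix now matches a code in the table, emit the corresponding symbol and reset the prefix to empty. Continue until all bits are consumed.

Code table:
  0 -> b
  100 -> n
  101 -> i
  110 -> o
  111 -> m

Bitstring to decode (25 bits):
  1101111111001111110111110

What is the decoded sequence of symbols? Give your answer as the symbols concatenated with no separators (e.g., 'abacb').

Bit 0: prefix='1' (no match yet)
Bit 1: prefix='11' (no match yet)
Bit 2: prefix='110' -> emit 'o', reset
Bit 3: prefix='1' (no match yet)
Bit 4: prefix='11' (no match yet)
Bit 5: prefix='111' -> emit 'm', reset
Bit 6: prefix='1' (no match yet)
Bit 7: prefix='11' (no match yet)
Bit 8: prefix='111' -> emit 'm', reset
Bit 9: prefix='1' (no match yet)
Bit 10: prefix='10' (no match yet)
Bit 11: prefix='100' -> emit 'n', reset
Bit 12: prefix='1' (no match yet)
Bit 13: prefix='11' (no match yet)
Bit 14: prefix='111' -> emit 'm', reset
Bit 15: prefix='1' (no match yet)
Bit 16: prefix='11' (no match yet)
Bit 17: prefix='111' -> emit 'm', reset
Bit 18: prefix='0' -> emit 'b', reset
Bit 19: prefix='1' (no match yet)
Bit 20: prefix='11' (no match yet)
Bit 21: prefix='111' -> emit 'm', reset
Bit 22: prefix='1' (no match yet)
Bit 23: prefix='11' (no match yet)
Bit 24: prefix='110' -> emit 'o', reset

Answer: ommnmmbmo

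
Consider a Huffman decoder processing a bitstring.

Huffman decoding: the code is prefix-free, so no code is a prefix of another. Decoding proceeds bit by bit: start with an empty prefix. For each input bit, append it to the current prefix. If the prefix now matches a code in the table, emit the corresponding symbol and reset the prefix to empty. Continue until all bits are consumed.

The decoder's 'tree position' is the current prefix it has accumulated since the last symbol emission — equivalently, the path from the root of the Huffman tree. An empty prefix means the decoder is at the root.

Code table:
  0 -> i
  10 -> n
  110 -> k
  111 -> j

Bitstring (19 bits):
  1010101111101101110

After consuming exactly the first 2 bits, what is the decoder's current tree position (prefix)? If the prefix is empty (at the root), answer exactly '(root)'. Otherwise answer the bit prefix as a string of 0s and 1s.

Bit 0: prefix='1' (no match yet)
Bit 1: prefix='10' -> emit 'n', reset

Answer: (root)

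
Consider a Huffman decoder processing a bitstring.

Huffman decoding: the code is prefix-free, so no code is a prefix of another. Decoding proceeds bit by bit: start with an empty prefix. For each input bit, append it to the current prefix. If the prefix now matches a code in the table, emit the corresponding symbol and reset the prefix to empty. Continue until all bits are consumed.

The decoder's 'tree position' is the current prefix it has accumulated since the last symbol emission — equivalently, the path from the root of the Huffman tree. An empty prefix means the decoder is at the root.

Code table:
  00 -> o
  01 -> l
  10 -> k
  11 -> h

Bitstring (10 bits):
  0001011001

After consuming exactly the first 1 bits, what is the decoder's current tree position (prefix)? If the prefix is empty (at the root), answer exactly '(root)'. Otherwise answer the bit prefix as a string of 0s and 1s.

Answer: 0

Derivation:
Bit 0: prefix='0' (no match yet)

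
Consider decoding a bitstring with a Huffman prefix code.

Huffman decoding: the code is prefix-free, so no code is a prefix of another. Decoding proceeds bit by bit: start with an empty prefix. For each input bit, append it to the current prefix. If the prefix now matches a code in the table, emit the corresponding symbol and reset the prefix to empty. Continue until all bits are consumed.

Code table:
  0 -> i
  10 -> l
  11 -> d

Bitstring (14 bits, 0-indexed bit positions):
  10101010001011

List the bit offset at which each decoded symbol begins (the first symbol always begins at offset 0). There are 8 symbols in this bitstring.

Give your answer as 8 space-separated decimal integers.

Answer: 0 2 4 6 8 9 10 12

Derivation:
Bit 0: prefix='1' (no match yet)
Bit 1: prefix='10' -> emit 'l', reset
Bit 2: prefix='1' (no match yet)
Bit 3: prefix='10' -> emit 'l', reset
Bit 4: prefix='1' (no match yet)
Bit 5: prefix='10' -> emit 'l', reset
Bit 6: prefix='1' (no match yet)
Bit 7: prefix='10' -> emit 'l', reset
Bit 8: prefix='0' -> emit 'i', reset
Bit 9: prefix='0' -> emit 'i', reset
Bit 10: prefix='1' (no match yet)
Bit 11: prefix='10' -> emit 'l', reset
Bit 12: prefix='1' (no match yet)
Bit 13: prefix='11' -> emit 'd', reset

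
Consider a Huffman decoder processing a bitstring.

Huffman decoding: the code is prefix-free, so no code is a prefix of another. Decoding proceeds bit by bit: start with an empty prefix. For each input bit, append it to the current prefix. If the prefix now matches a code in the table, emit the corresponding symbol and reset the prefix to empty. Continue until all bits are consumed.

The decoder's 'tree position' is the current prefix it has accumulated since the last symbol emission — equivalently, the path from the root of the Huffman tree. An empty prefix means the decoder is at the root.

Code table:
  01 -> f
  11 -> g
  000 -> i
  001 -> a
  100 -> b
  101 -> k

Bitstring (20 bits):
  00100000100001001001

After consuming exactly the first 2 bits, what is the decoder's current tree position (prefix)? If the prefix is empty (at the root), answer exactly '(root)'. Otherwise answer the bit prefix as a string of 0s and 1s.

Bit 0: prefix='0' (no match yet)
Bit 1: prefix='00' (no match yet)

Answer: 00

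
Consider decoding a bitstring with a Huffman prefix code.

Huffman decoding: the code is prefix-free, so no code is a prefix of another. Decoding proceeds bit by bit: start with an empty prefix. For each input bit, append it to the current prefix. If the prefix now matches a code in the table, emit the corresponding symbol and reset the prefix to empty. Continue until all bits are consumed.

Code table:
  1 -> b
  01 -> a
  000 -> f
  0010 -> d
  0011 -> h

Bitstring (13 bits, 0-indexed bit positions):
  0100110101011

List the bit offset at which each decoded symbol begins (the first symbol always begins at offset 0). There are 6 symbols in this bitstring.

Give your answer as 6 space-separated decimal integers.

Bit 0: prefix='0' (no match yet)
Bit 1: prefix='01' -> emit 'a', reset
Bit 2: prefix='0' (no match yet)
Bit 3: prefix='00' (no match yet)
Bit 4: prefix='001' (no match yet)
Bit 5: prefix='0011' -> emit 'h', reset
Bit 6: prefix='0' (no match yet)
Bit 7: prefix='01' -> emit 'a', reset
Bit 8: prefix='0' (no match yet)
Bit 9: prefix='01' -> emit 'a', reset
Bit 10: prefix='0' (no match yet)
Bit 11: prefix='01' -> emit 'a', reset
Bit 12: prefix='1' -> emit 'b', reset

Answer: 0 2 6 8 10 12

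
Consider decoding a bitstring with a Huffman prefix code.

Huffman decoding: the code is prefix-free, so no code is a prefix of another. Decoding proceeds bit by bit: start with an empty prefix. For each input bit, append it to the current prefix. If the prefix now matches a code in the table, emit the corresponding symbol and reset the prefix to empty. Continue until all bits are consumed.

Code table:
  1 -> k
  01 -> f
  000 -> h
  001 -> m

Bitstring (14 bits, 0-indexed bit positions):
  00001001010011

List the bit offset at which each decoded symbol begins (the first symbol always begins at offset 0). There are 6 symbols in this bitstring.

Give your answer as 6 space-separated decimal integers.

Bit 0: prefix='0' (no match yet)
Bit 1: prefix='00' (no match yet)
Bit 2: prefix='000' -> emit 'h', reset
Bit 3: prefix='0' (no match yet)
Bit 4: prefix='01' -> emit 'f', reset
Bit 5: prefix='0' (no match yet)
Bit 6: prefix='00' (no match yet)
Bit 7: prefix='001' -> emit 'm', reset
Bit 8: prefix='0' (no match yet)
Bit 9: prefix='01' -> emit 'f', reset
Bit 10: prefix='0' (no match yet)
Bit 11: prefix='00' (no match yet)
Bit 12: prefix='001' -> emit 'm', reset
Bit 13: prefix='1' -> emit 'k', reset

Answer: 0 3 5 8 10 13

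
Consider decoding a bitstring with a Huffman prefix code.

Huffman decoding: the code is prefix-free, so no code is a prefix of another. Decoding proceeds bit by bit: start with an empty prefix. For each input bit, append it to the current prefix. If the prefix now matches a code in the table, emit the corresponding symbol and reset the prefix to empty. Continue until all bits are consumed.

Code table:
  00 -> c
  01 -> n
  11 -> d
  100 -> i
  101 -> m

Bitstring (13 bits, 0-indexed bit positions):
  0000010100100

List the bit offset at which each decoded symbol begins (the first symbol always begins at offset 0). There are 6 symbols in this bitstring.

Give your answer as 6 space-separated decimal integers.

Bit 0: prefix='0' (no match yet)
Bit 1: prefix='00' -> emit 'c', reset
Bit 2: prefix='0' (no match yet)
Bit 3: prefix='00' -> emit 'c', reset
Bit 4: prefix='0' (no match yet)
Bit 5: prefix='01' -> emit 'n', reset
Bit 6: prefix='0' (no match yet)
Bit 7: prefix='01' -> emit 'n', reset
Bit 8: prefix='0' (no match yet)
Bit 9: prefix='00' -> emit 'c', reset
Bit 10: prefix='1' (no match yet)
Bit 11: prefix='10' (no match yet)
Bit 12: prefix='100' -> emit 'i', reset

Answer: 0 2 4 6 8 10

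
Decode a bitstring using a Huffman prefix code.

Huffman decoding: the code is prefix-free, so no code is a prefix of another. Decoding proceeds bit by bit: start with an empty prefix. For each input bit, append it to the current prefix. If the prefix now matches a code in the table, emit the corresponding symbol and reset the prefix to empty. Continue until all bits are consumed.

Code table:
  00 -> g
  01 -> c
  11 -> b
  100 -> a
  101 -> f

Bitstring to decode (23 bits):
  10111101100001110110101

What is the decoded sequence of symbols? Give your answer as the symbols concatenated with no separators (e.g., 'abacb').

Answer: fbfagbffc

Derivation:
Bit 0: prefix='1' (no match yet)
Bit 1: prefix='10' (no match yet)
Bit 2: prefix='101' -> emit 'f', reset
Bit 3: prefix='1' (no match yet)
Bit 4: prefix='11' -> emit 'b', reset
Bit 5: prefix='1' (no match yet)
Bit 6: prefix='10' (no match yet)
Bit 7: prefix='101' -> emit 'f', reset
Bit 8: prefix='1' (no match yet)
Bit 9: prefix='10' (no match yet)
Bit 10: prefix='100' -> emit 'a', reset
Bit 11: prefix='0' (no match yet)
Bit 12: prefix='00' -> emit 'g', reset
Bit 13: prefix='1' (no match yet)
Bit 14: prefix='11' -> emit 'b', reset
Bit 15: prefix='1' (no match yet)
Bit 16: prefix='10' (no match yet)
Bit 17: prefix='101' -> emit 'f', reset
Bit 18: prefix='1' (no match yet)
Bit 19: prefix='10' (no match yet)
Bit 20: prefix='101' -> emit 'f', reset
Bit 21: prefix='0' (no match yet)
Bit 22: prefix='01' -> emit 'c', reset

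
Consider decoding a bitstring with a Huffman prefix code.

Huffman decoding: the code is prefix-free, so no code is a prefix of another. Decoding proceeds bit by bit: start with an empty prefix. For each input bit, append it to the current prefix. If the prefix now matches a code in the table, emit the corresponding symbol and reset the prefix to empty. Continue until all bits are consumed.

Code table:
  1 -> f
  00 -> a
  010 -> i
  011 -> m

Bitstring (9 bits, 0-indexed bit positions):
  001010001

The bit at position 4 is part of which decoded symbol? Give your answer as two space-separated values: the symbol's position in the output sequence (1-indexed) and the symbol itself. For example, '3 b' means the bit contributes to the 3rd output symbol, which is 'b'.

Answer: 3 i

Derivation:
Bit 0: prefix='0' (no match yet)
Bit 1: prefix='00' -> emit 'a', reset
Bit 2: prefix='1' -> emit 'f', reset
Bit 3: prefix='0' (no match yet)
Bit 4: prefix='01' (no match yet)
Bit 5: prefix='010' -> emit 'i', reset
Bit 6: prefix='0' (no match yet)
Bit 7: prefix='00' -> emit 'a', reset
Bit 8: prefix='1' -> emit 'f', reset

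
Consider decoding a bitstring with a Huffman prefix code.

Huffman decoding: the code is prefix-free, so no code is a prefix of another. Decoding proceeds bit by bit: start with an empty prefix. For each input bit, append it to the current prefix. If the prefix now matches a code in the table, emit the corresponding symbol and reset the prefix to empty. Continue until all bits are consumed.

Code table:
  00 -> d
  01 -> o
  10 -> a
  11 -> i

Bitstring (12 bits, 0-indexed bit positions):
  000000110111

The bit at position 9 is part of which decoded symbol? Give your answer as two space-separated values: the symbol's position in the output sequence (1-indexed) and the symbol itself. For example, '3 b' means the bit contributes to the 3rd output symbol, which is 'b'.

Bit 0: prefix='0' (no match yet)
Bit 1: prefix='00' -> emit 'd', reset
Bit 2: prefix='0' (no match yet)
Bit 3: prefix='00' -> emit 'd', reset
Bit 4: prefix='0' (no match yet)
Bit 5: prefix='00' -> emit 'd', reset
Bit 6: prefix='1' (no match yet)
Bit 7: prefix='11' -> emit 'i', reset
Bit 8: prefix='0' (no match yet)
Bit 9: prefix='01' -> emit 'o', reset
Bit 10: prefix='1' (no match yet)
Bit 11: prefix='11' -> emit 'i', reset

Answer: 5 o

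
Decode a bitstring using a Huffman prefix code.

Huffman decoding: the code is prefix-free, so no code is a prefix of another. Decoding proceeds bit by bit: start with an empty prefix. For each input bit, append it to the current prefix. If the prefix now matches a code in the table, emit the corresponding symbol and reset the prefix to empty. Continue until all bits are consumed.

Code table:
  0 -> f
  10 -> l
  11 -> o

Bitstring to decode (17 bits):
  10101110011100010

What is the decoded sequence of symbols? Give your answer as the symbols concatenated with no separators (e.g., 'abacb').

Answer: llolfolffl

Derivation:
Bit 0: prefix='1' (no match yet)
Bit 1: prefix='10' -> emit 'l', reset
Bit 2: prefix='1' (no match yet)
Bit 3: prefix='10' -> emit 'l', reset
Bit 4: prefix='1' (no match yet)
Bit 5: prefix='11' -> emit 'o', reset
Bit 6: prefix='1' (no match yet)
Bit 7: prefix='10' -> emit 'l', reset
Bit 8: prefix='0' -> emit 'f', reset
Bit 9: prefix='1' (no match yet)
Bit 10: prefix='11' -> emit 'o', reset
Bit 11: prefix='1' (no match yet)
Bit 12: prefix='10' -> emit 'l', reset
Bit 13: prefix='0' -> emit 'f', reset
Bit 14: prefix='0' -> emit 'f', reset
Bit 15: prefix='1' (no match yet)
Bit 16: prefix='10' -> emit 'l', reset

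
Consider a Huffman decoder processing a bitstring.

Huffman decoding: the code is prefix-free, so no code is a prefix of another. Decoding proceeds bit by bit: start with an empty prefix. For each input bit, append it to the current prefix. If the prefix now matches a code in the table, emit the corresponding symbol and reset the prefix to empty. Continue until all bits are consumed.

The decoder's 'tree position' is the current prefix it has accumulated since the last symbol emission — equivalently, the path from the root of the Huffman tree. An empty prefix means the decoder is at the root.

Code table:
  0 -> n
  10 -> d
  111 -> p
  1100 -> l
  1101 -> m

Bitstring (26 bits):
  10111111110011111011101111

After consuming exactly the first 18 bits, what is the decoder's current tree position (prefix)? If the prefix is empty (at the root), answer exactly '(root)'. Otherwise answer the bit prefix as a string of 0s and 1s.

Answer: 110

Derivation:
Bit 0: prefix='1' (no match yet)
Bit 1: prefix='10' -> emit 'd', reset
Bit 2: prefix='1' (no match yet)
Bit 3: prefix='11' (no match yet)
Bit 4: prefix='111' -> emit 'p', reset
Bit 5: prefix='1' (no match yet)
Bit 6: prefix='11' (no match yet)
Bit 7: prefix='111' -> emit 'p', reset
Bit 8: prefix='1' (no match yet)
Bit 9: prefix='11' (no match yet)
Bit 10: prefix='110' (no match yet)
Bit 11: prefix='1100' -> emit 'l', reset
Bit 12: prefix='1' (no match yet)
Bit 13: prefix='11' (no match yet)
Bit 14: prefix='111' -> emit 'p', reset
Bit 15: prefix='1' (no match yet)
Bit 16: prefix='11' (no match yet)
Bit 17: prefix='110' (no match yet)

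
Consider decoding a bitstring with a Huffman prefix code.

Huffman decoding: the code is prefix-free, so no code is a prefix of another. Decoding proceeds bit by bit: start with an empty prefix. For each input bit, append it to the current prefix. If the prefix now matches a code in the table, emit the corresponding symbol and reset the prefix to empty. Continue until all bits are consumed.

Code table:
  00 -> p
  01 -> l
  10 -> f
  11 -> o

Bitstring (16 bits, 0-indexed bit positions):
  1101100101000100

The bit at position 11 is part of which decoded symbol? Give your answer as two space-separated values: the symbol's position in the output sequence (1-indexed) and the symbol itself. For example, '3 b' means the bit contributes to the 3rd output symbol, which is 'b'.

Bit 0: prefix='1' (no match yet)
Bit 1: prefix='11' -> emit 'o', reset
Bit 2: prefix='0' (no match yet)
Bit 3: prefix='01' -> emit 'l', reset
Bit 4: prefix='1' (no match yet)
Bit 5: prefix='10' -> emit 'f', reset
Bit 6: prefix='0' (no match yet)
Bit 7: prefix='01' -> emit 'l', reset
Bit 8: prefix='0' (no match yet)
Bit 9: prefix='01' -> emit 'l', reset
Bit 10: prefix='0' (no match yet)
Bit 11: prefix='00' -> emit 'p', reset
Bit 12: prefix='0' (no match yet)
Bit 13: prefix='01' -> emit 'l', reset
Bit 14: prefix='0' (no match yet)
Bit 15: prefix='00' -> emit 'p', reset

Answer: 6 p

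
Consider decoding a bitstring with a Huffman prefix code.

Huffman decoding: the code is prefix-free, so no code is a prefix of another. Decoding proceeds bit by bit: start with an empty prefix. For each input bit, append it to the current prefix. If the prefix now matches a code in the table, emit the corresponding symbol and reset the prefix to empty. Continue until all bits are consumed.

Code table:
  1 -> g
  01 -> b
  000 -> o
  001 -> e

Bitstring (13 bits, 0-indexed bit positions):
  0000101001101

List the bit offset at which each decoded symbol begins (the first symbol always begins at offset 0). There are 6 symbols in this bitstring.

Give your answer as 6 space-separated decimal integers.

Bit 0: prefix='0' (no match yet)
Bit 1: prefix='00' (no match yet)
Bit 2: prefix='000' -> emit 'o', reset
Bit 3: prefix='0' (no match yet)
Bit 4: prefix='01' -> emit 'b', reset
Bit 5: prefix='0' (no match yet)
Bit 6: prefix='01' -> emit 'b', reset
Bit 7: prefix='0' (no match yet)
Bit 8: prefix='00' (no match yet)
Bit 9: prefix='001' -> emit 'e', reset
Bit 10: prefix='1' -> emit 'g', reset
Bit 11: prefix='0' (no match yet)
Bit 12: prefix='01' -> emit 'b', reset

Answer: 0 3 5 7 10 11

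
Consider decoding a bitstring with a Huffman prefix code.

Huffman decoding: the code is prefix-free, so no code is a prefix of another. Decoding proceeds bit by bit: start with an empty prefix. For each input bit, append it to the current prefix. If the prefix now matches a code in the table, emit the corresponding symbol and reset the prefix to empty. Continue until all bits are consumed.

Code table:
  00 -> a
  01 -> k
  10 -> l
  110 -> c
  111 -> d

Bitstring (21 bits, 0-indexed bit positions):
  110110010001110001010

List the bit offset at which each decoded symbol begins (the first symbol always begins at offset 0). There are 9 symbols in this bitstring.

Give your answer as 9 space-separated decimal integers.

Answer: 0 3 6 8 10 12 15 17 19

Derivation:
Bit 0: prefix='1' (no match yet)
Bit 1: prefix='11' (no match yet)
Bit 2: prefix='110' -> emit 'c', reset
Bit 3: prefix='1' (no match yet)
Bit 4: prefix='11' (no match yet)
Bit 5: prefix='110' -> emit 'c', reset
Bit 6: prefix='0' (no match yet)
Bit 7: prefix='01' -> emit 'k', reset
Bit 8: prefix='0' (no match yet)
Bit 9: prefix='00' -> emit 'a', reset
Bit 10: prefix='0' (no match yet)
Bit 11: prefix='01' -> emit 'k', reset
Bit 12: prefix='1' (no match yet)
Bit 13: prefix='11' (no match yet)
Bit 14: prefix='110' -> emit 'c', reset
Bit 15: prefix='0' (no match yet)
Bit 16: prefix='00' -> emit 'a', reset
Bit 17: prefix='1' (no match yet)
Bit 18: prefix='10' -> emit 'l', reset
Bit 19: prefix='1' (no match yet)
Bit 20: prefix='10' -> emit 'l', reset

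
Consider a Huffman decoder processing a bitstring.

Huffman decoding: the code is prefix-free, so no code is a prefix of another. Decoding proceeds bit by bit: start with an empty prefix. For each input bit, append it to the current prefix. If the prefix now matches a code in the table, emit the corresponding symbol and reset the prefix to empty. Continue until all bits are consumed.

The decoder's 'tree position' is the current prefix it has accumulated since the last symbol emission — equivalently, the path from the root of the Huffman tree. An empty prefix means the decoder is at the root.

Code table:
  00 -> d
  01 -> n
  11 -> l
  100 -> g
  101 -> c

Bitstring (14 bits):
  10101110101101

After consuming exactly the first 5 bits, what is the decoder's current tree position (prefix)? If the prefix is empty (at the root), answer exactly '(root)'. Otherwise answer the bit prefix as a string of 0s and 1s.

Answer: (root)

Derivation:
Bit 0: prefix='1' (no match yet)
Bit 1: prefix='10' (no match yet)
Bit 2: prefix='101' -> emit 'c', reset
Bit 3: prefix='0' (no match yet)
Bit 4: prefix='01' -> emit 'n', reset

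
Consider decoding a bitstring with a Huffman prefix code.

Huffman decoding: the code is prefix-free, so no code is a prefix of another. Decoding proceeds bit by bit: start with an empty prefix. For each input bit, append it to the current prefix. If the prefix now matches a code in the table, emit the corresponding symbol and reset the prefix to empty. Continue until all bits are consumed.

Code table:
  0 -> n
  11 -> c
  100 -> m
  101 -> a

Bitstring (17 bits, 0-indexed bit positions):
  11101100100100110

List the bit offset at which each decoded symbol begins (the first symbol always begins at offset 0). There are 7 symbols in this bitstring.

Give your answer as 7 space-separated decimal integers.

Answer: 0 2 5 8 11 14 16

Derivation:
Bit 0: prefix='1' (no match yet)
Bit 1: prefix='11' -> emit 'c', reset
Bit 2: prefix='1' (no match yet)
Bit 3: prefix='10' (no match yet)
Bit 4: prefix='101' -> emit 'a', reset
Bit 5: prefix='1' (no match yet)
Bit 6: prefix='10' (no match yet)
Bit 7: prefix='100' -> emit 'm', reset
Bit 8: prefix='1' (no match yet)
Bit 9: prefix='10' (no match yet)
Bit 10: prefix='100' -> emit 'm', reset
Bit 11: prefix='1' (no match yet)
Bit 12: prefix='10' (no match yet)
Bit 13: prefix='100' -> emit 'm', reset
Bit 14: prefix='1' (no match yet)
Bit 15: prefix='11' -> emit 'c', reset
Bit 16: prefix='0' -> emit 'n', reset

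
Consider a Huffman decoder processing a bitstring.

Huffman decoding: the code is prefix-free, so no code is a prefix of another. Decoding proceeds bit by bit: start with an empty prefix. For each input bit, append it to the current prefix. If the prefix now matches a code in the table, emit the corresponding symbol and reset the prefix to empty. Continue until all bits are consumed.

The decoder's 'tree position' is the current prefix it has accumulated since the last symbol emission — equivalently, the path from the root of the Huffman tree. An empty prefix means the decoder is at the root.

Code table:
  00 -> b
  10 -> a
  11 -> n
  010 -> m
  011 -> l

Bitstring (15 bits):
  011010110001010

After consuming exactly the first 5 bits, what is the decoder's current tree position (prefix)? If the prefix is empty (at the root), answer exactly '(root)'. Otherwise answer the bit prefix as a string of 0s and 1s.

Answer: 01

Derivation:
Bit 0: prefix='0' (no match yet)
Bit 1: prefix='01' (no match yet)
Bit 2: prefix='011' -> emit 'l', reset
Bit 3: prefix='0' (no match yet)
Bit 4: prefix='01' (no match yet)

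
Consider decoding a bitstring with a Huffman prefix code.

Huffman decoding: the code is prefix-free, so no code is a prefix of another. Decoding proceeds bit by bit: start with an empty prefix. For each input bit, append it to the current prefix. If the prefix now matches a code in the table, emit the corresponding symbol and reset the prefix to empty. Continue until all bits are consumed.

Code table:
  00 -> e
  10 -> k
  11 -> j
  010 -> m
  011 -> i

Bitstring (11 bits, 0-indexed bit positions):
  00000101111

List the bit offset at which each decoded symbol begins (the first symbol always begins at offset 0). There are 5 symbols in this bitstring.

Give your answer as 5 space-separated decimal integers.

Bit 0: prefix='0' (no match yet)
Bit 1: prefix='00' -> emit 'e', reset
Bit 2: prefix='0' (no match yet)
Bit 3: prefix='00' -> emit 'e', reset
Bit 4: prefix='0' (no match yet)
Bit 5: prefix='01' (no match yet)
Bit 6: prefix='010' -> emit 'm', reset
Bit 7: prefix='1' (no match yet)
Bit 8: prefix='11' -> emit 'j', reset
Bit 9: prefix='1' (no match yet)
Bit 10: prefix='11' -> emit 'j', reset

Answer: 0 2 4 7 9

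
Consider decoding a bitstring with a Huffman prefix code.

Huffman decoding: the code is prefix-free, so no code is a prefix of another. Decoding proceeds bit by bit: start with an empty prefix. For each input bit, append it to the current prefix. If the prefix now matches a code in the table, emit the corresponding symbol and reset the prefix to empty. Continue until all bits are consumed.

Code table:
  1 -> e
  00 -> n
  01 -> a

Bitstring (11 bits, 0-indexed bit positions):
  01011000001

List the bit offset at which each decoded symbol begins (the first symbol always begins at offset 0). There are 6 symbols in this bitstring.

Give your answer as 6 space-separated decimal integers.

Answer: 0 2 4 5 7 9

Derivation:
Bit 0: prefix='0' (no match yet)
Bit 1: prefix='01' -> emit 'a', reset
Bit 2: prefix='0' (no match yet)
Bit 3: prefix='01' -> emit 'a', reset
Bit 4: prefix='1' -> emit 'e', reset
Bit 5: prefix='0' (no match yet)
Bit 6: prefix='00' -> emit 'n', reset
Bit 7: prefix='0' (no match yet)
Bit 8: prefix='00' -> emit 'n', reset
Bit 9: prefix='0' (no match yet)
Bit 10: prefix='01' -> emit 'a', reset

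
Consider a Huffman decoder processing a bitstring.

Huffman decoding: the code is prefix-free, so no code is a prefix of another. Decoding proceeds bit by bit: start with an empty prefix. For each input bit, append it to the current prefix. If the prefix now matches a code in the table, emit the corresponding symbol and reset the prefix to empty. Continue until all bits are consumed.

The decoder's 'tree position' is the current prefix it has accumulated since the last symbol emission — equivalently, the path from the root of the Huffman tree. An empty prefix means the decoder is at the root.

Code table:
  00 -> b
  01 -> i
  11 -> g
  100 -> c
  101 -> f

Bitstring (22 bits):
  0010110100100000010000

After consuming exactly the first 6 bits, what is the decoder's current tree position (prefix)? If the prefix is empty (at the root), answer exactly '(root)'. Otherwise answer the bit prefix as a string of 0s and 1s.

Answer: 1

Derivation:
Bit 0: prefix='0' (no match yet)
Bit 1: prefix='00' -> emit 'b', reset
Bit 2: prefix='1' (no match yet)
Bit 3: prefix='10' (no match yet)
Bit 4: prefix='101' -> emit 'f', reset
Bit 5: prefix='1' (no match yet)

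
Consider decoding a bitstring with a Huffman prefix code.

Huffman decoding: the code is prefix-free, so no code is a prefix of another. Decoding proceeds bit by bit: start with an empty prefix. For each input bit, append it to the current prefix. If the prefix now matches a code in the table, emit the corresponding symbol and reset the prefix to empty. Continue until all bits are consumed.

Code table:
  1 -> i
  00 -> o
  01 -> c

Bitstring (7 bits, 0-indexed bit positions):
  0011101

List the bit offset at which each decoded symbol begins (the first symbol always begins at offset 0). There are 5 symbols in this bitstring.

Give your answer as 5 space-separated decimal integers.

Bit 0: prefix='0' (no match yet)
Bit 1: prefix='00' -> emit 'o', reset
Bit 2: prefix='1' -> emit 'i', reset
Bit 3: prefix='1' -> emit 'i', reset
Bit 4: prefix='1' -> emit 'i', reset
Bit 5: prefix='0' (no match yet)
Bit 6: prefix='01' -> emit 'c', reset

Answer: 0 2 3 4 5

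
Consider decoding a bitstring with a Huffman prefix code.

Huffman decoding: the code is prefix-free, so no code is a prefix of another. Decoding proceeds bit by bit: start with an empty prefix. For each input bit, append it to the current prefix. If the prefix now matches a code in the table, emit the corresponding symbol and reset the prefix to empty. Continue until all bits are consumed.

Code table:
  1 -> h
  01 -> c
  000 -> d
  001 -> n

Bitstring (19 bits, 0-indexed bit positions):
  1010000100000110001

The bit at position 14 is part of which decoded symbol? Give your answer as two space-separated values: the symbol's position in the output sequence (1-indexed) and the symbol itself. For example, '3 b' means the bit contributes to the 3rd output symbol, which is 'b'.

Answer: 7 h

Derivation:
Bit 0: prefix='1' -> emit 'h', reset
Bit 1: prefix='0' (no match yet)
Bit 2: prefix='01' -> emit 'c', reset
Bit 3: prefix='0' (no match yet)
Bit 4: prefix='00' (no match yet)
Bit 5: prefix='000' -> emit 'd', reset
Bit 6: prefix='0' (no match yet)
Bit 7: prefix='01' -> emit 'c', reset
Bit 8: prefix='0' (no match yet)
Bit 9: prefix='00' (no match yet)
Bit 10: prefix='000' -> emit 'd', reset
Bit 11: prefix='0' (no match yet)
Bit 12: prefix='00' (no match yet)
Bit 13: prefix='001' -> emit 'n', reset
Bit 14: prefix='1' -> emit 'h', reset
Bit 15: prefix='0' (no match yet)
Bit 16: prefix='00' (no match yet)
Bit 17: prefix='000' -> emit 'd', reset
Bit 18: prefix='1' -> emit 'h', reset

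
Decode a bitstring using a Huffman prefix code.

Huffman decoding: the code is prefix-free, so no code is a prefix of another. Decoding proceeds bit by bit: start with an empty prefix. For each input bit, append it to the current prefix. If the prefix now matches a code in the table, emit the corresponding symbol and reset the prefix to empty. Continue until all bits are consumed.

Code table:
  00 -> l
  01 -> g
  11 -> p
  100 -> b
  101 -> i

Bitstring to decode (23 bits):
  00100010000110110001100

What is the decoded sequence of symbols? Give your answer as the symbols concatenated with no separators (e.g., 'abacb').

Answer: lbgllpgbgb

Derivation:
Bit 0: prefix='0' (no match yet)
Bit 1: prefix='00' -> emit 'l', reset
Bit 2: prefix='1' (no match yet)
Bit 3: prefix='10' (no match yet)
Bit 4: prefix='100' -> emit 'b', reset
Bit 5: prefix='0' (no match yet)
Bit 6: prefix='01' -> emit 'g', reset
Bit 7: prefix='0' (no match yet)
Bit 8: prefix='00' -> emit 'l', reset
Bit 9: prefix='0' (no match yet)
Bit 10: prefix='00' -> emit 'l', reset
Bit 11: prefix='1' (no match yet)
Bit 12: prefix='11' -> emit 'p', reset
Bit 13: prefix='0' (no match yet)
Bit 14: prefix='01' -> emit 'g', reset
Bit 15: prefix='1' (no match yet)
Bit 16: prefix='10' (no match yet)
Bit 17: prefix='100' -> emit 'b', reset
Bit 18: prefix='0' (no match yet)
Bit 19: prefix='01' -> emit 'g', reset
Bit 20: prefix='1' (no match yet)
Bit 21: prefix='10' (no match yet)
Bit 22: prefix='100' -> emit 'b', reset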